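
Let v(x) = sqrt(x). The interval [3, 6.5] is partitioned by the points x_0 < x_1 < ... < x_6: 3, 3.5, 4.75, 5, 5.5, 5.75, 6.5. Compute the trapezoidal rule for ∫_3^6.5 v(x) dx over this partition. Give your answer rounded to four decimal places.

Subinterval widths: 0.5, 1.25, 0.25, 0.5, 0.25, 0.75.
v(3) ≈ 1.7321, v(3.5) ≈ 1.8708, v(4.75) ≈ 2.1794, v(5) ≈ 2.2361, v(5.5) ≈ 2.3452, v(5.75) ≈ 2.3979, v(6.5) ≈ 2.5495.
On each subinterval the trapezoid contributes (Δx_i/2)·[v(x_{i-1}) + v(x_i)].
Sum ≈ 7.5776.

7.5776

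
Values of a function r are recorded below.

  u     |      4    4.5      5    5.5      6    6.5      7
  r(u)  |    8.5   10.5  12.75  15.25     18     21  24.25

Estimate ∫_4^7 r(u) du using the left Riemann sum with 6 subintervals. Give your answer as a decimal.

Δu = 0.5.
Sum = 0.5·[8.5 + 10.5 + 12.75 + 15.25 + 18 + 21] = 43.

43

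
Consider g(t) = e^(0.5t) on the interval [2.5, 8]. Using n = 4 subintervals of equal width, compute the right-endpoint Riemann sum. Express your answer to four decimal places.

141.3469

Δt = (8 − 2.5)/4 = 1.375.
Right endpoints: 3.875, 5.25, 6.625, 8.
g(3.875) ≈ 6.9414, g(5.25) ≈ 13.8046, g(6.625) ≈ 27.4537, g(8) ≈ 54.5982.
Sum = Δt · [g(3.875) + g(5.25) + g(6.625) + g(8)].
Sum ≈ 141.3469.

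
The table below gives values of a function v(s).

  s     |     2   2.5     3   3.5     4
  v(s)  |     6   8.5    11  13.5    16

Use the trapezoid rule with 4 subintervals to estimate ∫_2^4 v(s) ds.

Δs = 0.5.
T_4 = (0.5/2)·[6 + 2·8.5 + 2·11 + 2·13.5 + 16] = 22.

22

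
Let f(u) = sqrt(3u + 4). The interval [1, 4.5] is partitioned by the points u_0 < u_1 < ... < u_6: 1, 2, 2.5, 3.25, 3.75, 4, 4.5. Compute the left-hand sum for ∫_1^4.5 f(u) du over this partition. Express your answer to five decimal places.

11.60059

Subinterval widths: 1, 0.5, 0.75, 0.5, 0.25, 0.5.
Left endpoints: 1, 2, 2.5, 3.25, 3.75, 4.
f(1) ≈ 2.64575, f(2) ≈ 3.16228, f(2.5) ≈ 3.39116, f(3.25) ≈ 3.70810, f(3.75) ≈ 3.90512, f(4) ≈ 4.00000.
Sum = Σ Δu_i · f(u_i).
Sum ≈ 11.60059.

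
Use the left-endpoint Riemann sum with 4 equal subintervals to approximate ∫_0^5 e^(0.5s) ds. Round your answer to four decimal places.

16.0993

Δs = (5 − 0)/4 = 1.25.
Left endpoints: 0, 1.25, 2.5, 3.75.
f(0) ≈ 1.0000, f(1.25) ≈ 1.8682, f(2.5) ≈ 3.4903, f(3.75) ≈ 6.5208.
Sum = Δs · [f(0) + f(1.25) + f(2.5) + f(3.75)].
Sum ≈ 16.0993.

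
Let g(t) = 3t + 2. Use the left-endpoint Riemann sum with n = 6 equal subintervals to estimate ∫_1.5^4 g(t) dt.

Δt = (4 − 1.5)/6 = 5/12.
Left endpoints: 1.5, 23/12, 7/3, 2.75, 19/6, 43/12.
g(1.5) = 6.5, g(23/12) = 7.75, g(7/3) = 9, g(2.75) = 10.25, g(19/6) = 11.5, g(43/12) = 12.75.
Sum = Δt · [g(1.5) + g(23/12) + g(7/3) + ...].
Sum = 24.0625.

24.0625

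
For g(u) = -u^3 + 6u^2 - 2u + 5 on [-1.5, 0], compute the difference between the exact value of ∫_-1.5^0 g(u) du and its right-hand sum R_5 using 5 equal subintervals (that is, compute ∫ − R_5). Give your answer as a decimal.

Exact integral: ∫_-1.5^0 g(u) du = 17.765625.
R_5 = 14.97.
Error = 17.765625 − 14.97 = 2.795625.

2.795625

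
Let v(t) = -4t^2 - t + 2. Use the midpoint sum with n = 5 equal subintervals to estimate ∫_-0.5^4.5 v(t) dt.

Δt = (4.5 − (-0.5))/5 = 1.
Midpoints: 0, 1, 2, 3, 4.
v(0) = 2, v(1) = -3, v(2) = -16, v(3) = -37, v(4) = -66.
Sum = Δt · [v(0) + v(1) + v(2) + v(3) + v(4)].
Sum = -120.

-120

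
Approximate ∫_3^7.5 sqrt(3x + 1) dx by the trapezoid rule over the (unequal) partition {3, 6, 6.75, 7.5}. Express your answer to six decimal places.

18.191561

Subinterval widths: 3, 0.75, 0.75.
f(3) ≈ 3.162278, f(6) ≈ 4.358899, f(6.75) ≈ 4.609772, f(7.5) ≈ 4.847680.
On each subinterval the trapezoid contributes (Δx_i/2)·[f(x_{i-1}) + f(x_i)].
Sum ≈ 18.191561.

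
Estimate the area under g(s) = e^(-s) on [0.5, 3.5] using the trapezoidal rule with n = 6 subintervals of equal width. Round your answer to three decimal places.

Δs = (3.5 − 0.5)/6 = 0.5.
g(0.5) ≈ 0.607, g(1) ≈ 0.368, g(1.5) ≈ 0.223, g(2) ≈ 0.135, g(2.5) ≈ 0.082, g(3) ≈ 0.050, g(3.5) ≈ 0.030.
T_6 = (Δs/2)·[g(s_0) + 2g(s_1) + ... + 2g(s_{5}) + g(s_6)].
Sum ≈ 0.588.

0.588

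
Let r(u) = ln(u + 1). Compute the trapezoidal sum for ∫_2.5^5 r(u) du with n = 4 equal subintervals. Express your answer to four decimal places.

3.8620

Δu = (5 − 2.5)/4 = 0.625.
r(2.5) ≈ 1.2528, r(3.125) ≈ 1.4171, r(3.75) ≈ 1.5581, r(4.375) ≈ 1.6818, r(5) ≈ 1.7918.
T_4 = (Δu/2)·[r(u_0) + 2r(u_1) + 2r(u_2) + 2r(u_3) + r(u_4)].
Sum ≈ 3.8620.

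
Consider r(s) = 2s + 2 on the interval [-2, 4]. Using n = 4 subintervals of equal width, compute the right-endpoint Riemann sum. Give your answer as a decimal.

Δs = (4 − (-2))/4 = 1.5.
Right endpoints: -0.5, 1, 2.5, 4.
r(-0.5) = 1, r(1) = 4, r(2.5) = 7, r(4) = 10.
Sum = Δs · [r(-0.5) + r(1) + r(2.5) + r(4)].
Sum = 33.

33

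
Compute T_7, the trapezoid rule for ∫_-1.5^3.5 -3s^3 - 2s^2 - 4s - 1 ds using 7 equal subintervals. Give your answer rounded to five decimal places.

Δs = (3.5 − (-1.5))/7 = 5/7.
f(-1.5) = 10.625, f(-11/14) = 6485/2744, f(-1/14) = -1985/2744, f(9/14) = -14255/2744, f(19/14) = -48325/2744, f(29/14) = -122195/2744, f(39/14) = -253865/2744, f(3.5) = -168.125.
T_7 = (Δs/2)·[f(s_0) + 2f(s_1) + ... + 2f(s_{6}) + f(s_7)].
Sum ≈ -169.26020.

-169.26020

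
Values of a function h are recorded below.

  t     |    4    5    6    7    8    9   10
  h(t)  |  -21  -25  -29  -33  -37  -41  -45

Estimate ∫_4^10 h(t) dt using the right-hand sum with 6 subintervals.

Δt = 1.
Sum = 1·[(-25) + (-29) + (-33) + (-37) + (-41) + (-45)] = -210.

-210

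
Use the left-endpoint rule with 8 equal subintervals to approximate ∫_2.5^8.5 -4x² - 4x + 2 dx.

Δx = (8.5 − 2.5)/8 = 0.75.
Left endpoints: 2.5, 3.25, 4, 4.75, 5.5, 6.25, 7, 7.75.
f(2.5) = -33, f(3.25) = -53.25, f(4) = -78, f(4.75) = -107.25, f(5.5) = -141, f(6.25) = -179.25, f(7) = -222, f(7.75) = -269.25.
Sum = Δx · [f(2.5) + f(3.25) + f(4) + ...].
Sum = -812.25.

-812.25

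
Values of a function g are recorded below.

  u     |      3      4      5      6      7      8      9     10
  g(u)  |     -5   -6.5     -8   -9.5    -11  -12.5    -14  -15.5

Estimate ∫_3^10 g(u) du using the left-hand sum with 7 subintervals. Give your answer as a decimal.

-66.5

Δu = 1.
Sum = 1·[(-5) + (-6.5) + (-8) + (-9.5) + (-11) + (-12.5) + (-14)] = -66.5.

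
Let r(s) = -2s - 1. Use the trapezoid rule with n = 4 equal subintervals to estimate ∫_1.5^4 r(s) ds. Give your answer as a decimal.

-16.25

Δs = (4 − 1.5)/4 = 0.625.
r(1.5) = -4, r(2.125) = -5.25, r(2.75) = -6.5, r(3.375) = -7.75, r(4) = -9.
T_4 = (Δs/2)·[r(s_0) + 2r(s_1) + 2r(s_2) + 2r(s_3) + r(s_4)].
Sum = -16.25.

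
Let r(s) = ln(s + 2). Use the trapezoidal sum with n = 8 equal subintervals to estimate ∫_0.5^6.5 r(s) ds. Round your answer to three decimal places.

9.887

Δs = (6.5 − 0.5)/8 = 0.75.
r(0.5) ≈ 0.916, r(1.25) ≈ 1.179, r(2) ≈ 1.386, r(2.75) ≈ 1.558, r(3.5) ≈ 1.705, r(4.25) ≈ 1.833, r(5) ≈ 1.946, r(5.75) ≈ 2.048, r(6.5) ≈ 2.140.
T_8 = (Δs/2)·[r(s_0) + 2r(s_1) + ... + 2r(s_{7}) + r(s_8)].
Sum ≈ 9.887.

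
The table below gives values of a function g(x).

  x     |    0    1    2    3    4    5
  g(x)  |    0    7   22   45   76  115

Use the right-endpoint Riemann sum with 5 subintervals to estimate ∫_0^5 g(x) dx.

Δx = 1.
Sum = 1·[7 + 22 + 45 + 76 + 115] = 265.

265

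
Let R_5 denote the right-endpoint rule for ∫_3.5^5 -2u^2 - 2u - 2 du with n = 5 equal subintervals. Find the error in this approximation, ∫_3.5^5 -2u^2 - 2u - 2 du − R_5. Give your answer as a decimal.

Exact integral: ∫_3.5^5 f(u) du = -70.5.
R_5 = -74.82.
Error = -70.5 − (-74.82) = 4.32.

4.32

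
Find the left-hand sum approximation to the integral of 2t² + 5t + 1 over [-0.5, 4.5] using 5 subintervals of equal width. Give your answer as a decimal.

85

Δt = (4.5 − (-0.5))/5 = 1.
Left endpoints: -0.5, 0.5, 1.5, 2.5, 3.5.
f(-0.5) = -1, f(0.5) = 4, f(1.5) = 13, f(2.5) = 26, f(3.5) = 43.
Sum = Δt · [f(-0.5) + f(0.5) + f(1.5) + f(2.5) + f(3.5)].
Sum = 85.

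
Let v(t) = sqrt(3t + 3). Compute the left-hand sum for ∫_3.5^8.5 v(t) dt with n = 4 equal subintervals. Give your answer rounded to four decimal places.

Δt = (8.5 − 3.5)/4 = 1.25.
Left endpoints: 3.5, 4.75, 6, 7.25.
v(3.5) ≈ 3.6742, v(4.75) ≈ 4.1533, v(6) ≈ 4.5826, v(7.25) ≈ 4.9749.
Sum = Δt · [v(3.5) + v(4.75) + v(6) + v(7.25)].
Sum ≈ 21.7313.

21.7313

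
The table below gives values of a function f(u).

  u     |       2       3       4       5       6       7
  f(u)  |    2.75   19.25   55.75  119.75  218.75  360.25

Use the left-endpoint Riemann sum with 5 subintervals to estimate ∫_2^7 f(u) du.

416.25

Δu = 1.
Sum = 1·[2.75 + 19.25 + 55.75 + 119.75 + 218.75] = 416.25.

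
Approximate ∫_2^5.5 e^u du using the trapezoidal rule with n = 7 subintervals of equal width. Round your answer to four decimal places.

Δu = (5.5 − 2)/7 = 0.5.
f(2) ≈ 7.3891, f(2.5) ≈ 12.1825, f(3) ≈ 20.0855, f(3.5) ≈ 33.1155, f(4) ≈ 54.5982, f(4.5) ≈ 90.0171, f(5) ≈ 148.4132, f(5.5) ≈ 244.6919.
T_7 = (Δu/2)·[f(u_0) + 2f(u_1) + ... + 2f(u_{6}) + f(u_7)].
Sum ≈ 242.2262.

242.2262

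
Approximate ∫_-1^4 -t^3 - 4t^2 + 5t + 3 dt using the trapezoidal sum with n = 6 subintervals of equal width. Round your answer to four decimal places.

Δt = (4 − (-1))/6 = 5/6.
f(-1) = -5, f(-1/6) = 445/216, f(2/3) = 115/27, f(1.5) = -1.875, f(7/3) = -535/27, f(19/6) = -11455/216, f(4) = -105.
T_6 = (Δt/2)·[f(t_0) + 2f(t_1) + ... + 2f(t_{5}) + f(t_6)].
Sum ≈ -102.8356.

-102.8356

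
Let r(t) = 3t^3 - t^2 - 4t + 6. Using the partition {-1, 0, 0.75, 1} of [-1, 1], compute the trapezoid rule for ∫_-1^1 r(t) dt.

Subinterval widths: 1, 0.75, 0.25.
r(-1) = 6, r(0) = 6, r(0.75) = 3.703125, r(1) = 4.
On each subinterval the trapezoid contributes (Δt_i/2)·[r(t_{i-1}) + r(t_i)].
Sum = 10.6015625.

10.6015625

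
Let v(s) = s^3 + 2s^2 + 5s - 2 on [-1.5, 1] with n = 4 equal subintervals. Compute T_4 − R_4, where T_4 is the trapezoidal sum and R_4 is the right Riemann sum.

T_4 ≈ -6.02050781.
R_4 ≈ -1.52832031.
T_4 − R_4 = -4.4921875.

-4.4921875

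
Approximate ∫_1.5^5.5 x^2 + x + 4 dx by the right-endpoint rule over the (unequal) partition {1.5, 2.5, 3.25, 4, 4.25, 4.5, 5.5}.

97.625

Subinterval widths: 1, 0.75, 0.75, 0.25, 0.25, 1.
Right endpoints: 2.5, 3.25, 4, 4.25, 4.5, 5.5.
f(2.5) = 12.75, f(3.25) = 17.8125, f(4) = 24, f(4.25) = 26.3125, f(4.5) = 28.75, f(5.5) = 39.75.
Sum = Σ Δx_i · f(x_i).
Sum = 97.625.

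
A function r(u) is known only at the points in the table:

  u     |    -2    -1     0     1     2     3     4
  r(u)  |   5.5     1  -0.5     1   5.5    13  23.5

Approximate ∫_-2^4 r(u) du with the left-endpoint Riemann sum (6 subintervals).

25.5

Δu = 1.
Sum = 1·[5.5 + 1 + (-0.5) + 1 + 5.5 + 13] = 25.5.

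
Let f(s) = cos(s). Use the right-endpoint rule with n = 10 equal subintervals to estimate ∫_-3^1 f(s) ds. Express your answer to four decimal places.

Δs = (1 − (-3))/10 = 0.4.
Right endpoints: -2.6, -2.2, -1.8, -1.4, -1, -0.6, -0.2, 0.2, 0.6, 1.
f(-2.6) ≈ -0.8569, f(-2.2) ≈ -0.5885, f(-1.8) ≈ -0.2272, f(-1.4) ≈ 0.1700, f(-1) ≈ 0.5403, f(-0.6) ≈ 0.8253, f(-0.2) ≈ 0.9801, f(0.2) ≈ 0.9801, f(0.6) ≈ 0.8253, f(1) ≈ 0.5403.
Sum = Δs · [f(-2.6) + f(-2.2) + f(-1.8) + ...].
Sum ≈ 1.2755.

1.2755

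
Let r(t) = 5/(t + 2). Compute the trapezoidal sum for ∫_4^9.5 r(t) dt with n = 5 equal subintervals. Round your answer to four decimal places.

Δt = (9.5 − 4)/5 = 1.1.
r(4) = 5/6, r(5.1) = 50/71, r(6.2) = 25/41, r(7.3) = 50/93, r(8.4) = 25/52, r(9.5) = 10/23.
T_5 = (Δt/2)·[r(t_0) + 2r(t_1) + ... + 2r(t_{4}) + r(t_5)].
Sum ≈ 3.2631.

3.2631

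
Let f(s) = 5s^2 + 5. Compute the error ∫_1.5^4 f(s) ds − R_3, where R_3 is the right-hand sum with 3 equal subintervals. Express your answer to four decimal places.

-30.0926

Exact integral: ∫_1.5^4 f(s) ds ≈ 113.541667.
R_3 ≈ 143.634259.
Error ≈ 113.541667 − 143.634259 ≈ -30.0926.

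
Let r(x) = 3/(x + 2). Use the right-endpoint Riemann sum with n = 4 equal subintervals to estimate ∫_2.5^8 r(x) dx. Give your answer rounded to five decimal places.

2.16185

Δx = (8 − 2.5)/4 = 1.375.
Right endpoints: 3.875, 5.25, 6.625, 8.
r(3.875) = 24/47, r(5.25) = 12/29, r(6.625) = 8/23, r(8) = 0.3.
Sum = Δx · [r(3.875) + r(5.25) + r(6.625) + r(8)].
Sum ≈ 2.16185.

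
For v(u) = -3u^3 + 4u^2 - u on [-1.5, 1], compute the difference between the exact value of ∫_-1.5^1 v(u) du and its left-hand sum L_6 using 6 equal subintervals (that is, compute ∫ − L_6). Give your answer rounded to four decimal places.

Exact integral: ∫_-1.5^1 v(u) du ≈ 9.505208.
L_6 ≈ 14.254196.
Error ≈ 9.505208 − 14.254196 ≈ -4.7490.

-4.7490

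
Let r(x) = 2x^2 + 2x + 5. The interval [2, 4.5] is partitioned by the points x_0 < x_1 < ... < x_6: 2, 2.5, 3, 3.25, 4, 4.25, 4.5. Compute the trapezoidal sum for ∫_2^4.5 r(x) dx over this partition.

84.40625

Subinterval widths: 0.5, 0.5, 0.25, 0.75, 0.25, 0.25.
r(2) = 17, r(2.5) = 22.5, r(3) = 29, r(3.25) = 32.625, r(4) = 45, r(4.25) = 49.625, r(4.5) = 54.5.
On each subinterval the trapezoid contributes (Δx_i/2)·[r(x_{i-1}) + r(x_i)].
Sum = 84.40625.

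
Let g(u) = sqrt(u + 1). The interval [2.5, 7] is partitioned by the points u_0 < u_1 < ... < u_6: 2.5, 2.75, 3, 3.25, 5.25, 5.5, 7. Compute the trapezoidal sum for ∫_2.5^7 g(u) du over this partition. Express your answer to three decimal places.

Subinterval widths: 0.25, 0.25, 0.25, 2, 0.25, 1.5.
g(2.5) ≈ 1.871, g(2.75) ≈ 1.936, g(3) ≈ 2.000, g(3.25) ≈ 2.062, g(5.25) ≈ 2.500, g(5.5) ≈ 2.550, g(7) ≈ 2.828.
On each subinterval the trapezoid contributes (Δu_i/2)·[g(u_{i-1}) + g(u_i)].
Sum ≈ 10.702.

10.702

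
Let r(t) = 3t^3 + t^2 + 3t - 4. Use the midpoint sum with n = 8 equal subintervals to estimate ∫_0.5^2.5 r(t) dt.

35.265625

Δt = (2.5 − 0.5)/8 = 0.25.
Midpoints: 0.625, 0.875, 1.125, 1.375, 1.625, 1.875, 2.125, 2.375.
r(0.625) = -513/512, r(0.875) = 717/512, r(1.125) = 2515/512, r(1.375) = 5025/512, r(1.625) = 8391/512, r(1.875) = 12757/512, r(2.125) = 18267/512, r(2.375) = 25065/512.
Sum = Δt · [r(0.625) + r(0.875) + r(1.125) + ...].
Sum = 35.265625.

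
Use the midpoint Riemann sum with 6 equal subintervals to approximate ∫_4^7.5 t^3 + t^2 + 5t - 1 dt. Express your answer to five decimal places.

Δt = (7.5 − 4)/6 = 7/12.
Midpoints: 103/24, 4.875, 131/24, 145/24, 6.625, 173/24.
f(103/24) = 1630159/13824, f(4.875) = 83455/512, f(131/24) = 3023411/13824, f(145/24) = 3957001/13824, f(6.625) = 187797/512, f(173/24) = 6380429/13824.
Sum = Δt · [f(103/24) + f(4.875) + f(131/24) + ...].
Sum ≈ 941.62102.

941.62102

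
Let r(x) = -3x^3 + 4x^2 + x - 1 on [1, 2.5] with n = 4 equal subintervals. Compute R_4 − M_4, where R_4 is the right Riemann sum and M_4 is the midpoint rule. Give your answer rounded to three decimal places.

-4.627

R_4 ≈ -12.34277.
M_4 ≈ -7.71533.
R_4 − M_4 ≈ -4.627.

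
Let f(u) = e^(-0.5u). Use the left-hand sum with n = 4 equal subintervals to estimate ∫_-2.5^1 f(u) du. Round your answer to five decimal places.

7.12100

Δu = (1 − (-2.5))/4 = 0.875.
Left endpoints: -2.5, -1.625, -0.75, 0.125.
f(-2.5) ≈ 3.49034, f(-1.625) ≈ 2.25353, f(-0.75) ≈ 1.45499, f(0.125) ≈ 0.93941.
Sum = Δu · [f(-2.5) + f(-1.625) + f(-0.75) + f(0.125)].
Sum ≈ 7.12100.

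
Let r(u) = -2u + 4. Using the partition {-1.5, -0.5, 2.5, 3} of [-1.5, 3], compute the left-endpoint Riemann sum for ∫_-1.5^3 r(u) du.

21.5

Subinterval widths: 1, 3, 0.5.
Left endpoints: -1.5, -0.5, 2.5.
r(-1.5) = 7, r(-0.5) = 5, r(2.5) = -1.
Sum = Σ Δu_i · r(u_i).
Sum = 21.5.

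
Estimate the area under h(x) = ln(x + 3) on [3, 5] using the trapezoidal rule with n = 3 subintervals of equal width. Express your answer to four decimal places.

Δx = (5 − 3)/3 = 2/3.
h(3) ≈ 1.7918, h(11/3) ≈ 1.8971, h(13/3) ≈ 1.9924, h(5) ≈ 2.0794.
T_3 = (Δx/2)·[h(x_0) + 2h(x_1) + 2h(x_2) + h(x_3)].
Sum ≈ 3.8834.

3.8834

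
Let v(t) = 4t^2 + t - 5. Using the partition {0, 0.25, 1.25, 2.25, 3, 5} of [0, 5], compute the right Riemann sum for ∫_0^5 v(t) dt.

244.375

Subinterval widths: 0.25, 1, 1, 0.75, 2.
Right endpoints: 0.25, 1.25, 2.25, 3, 5.
v(0.25) = -4.5, v(1.25) = 2.5, v(2.25) = 17.5, v(3) = 34, v(5) = 100.
Sum = Σ Δt_i · v(t_i).
Sum = 244.375.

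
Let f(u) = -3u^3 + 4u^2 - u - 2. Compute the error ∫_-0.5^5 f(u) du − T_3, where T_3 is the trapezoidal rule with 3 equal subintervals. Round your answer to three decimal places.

50.067

Exact integral: ∫_-0.5^5 f(u) du ≈ -325.24479.
T_3 ≈ -375.31134.
Error ≈ -325.24479 − (-375.31134) ≈ 50.067.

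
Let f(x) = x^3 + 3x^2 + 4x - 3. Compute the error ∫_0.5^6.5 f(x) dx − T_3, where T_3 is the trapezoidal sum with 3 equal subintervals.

-54

Exact integral: ∫_0.5^6.5 f(x) dx = 786.75.
T_3 = 840.75.
Error = 786.75 − 840.75 = -54.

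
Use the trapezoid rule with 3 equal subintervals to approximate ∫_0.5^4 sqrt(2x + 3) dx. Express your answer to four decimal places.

9.4720

Δx = (4 − 0.5)/3 = 7/6.
f(0.5) ≈ 2.0000, f(5/3) ≈ 2.5166, f(17/6) ≈ 2.9439, f(4) ≈ 3.3166.
T_3 = (Δx/2)·[f(x_0) + 2f(x_1) + 2f(x_2) + f(x_3)].
Sum ≈ 9.4720.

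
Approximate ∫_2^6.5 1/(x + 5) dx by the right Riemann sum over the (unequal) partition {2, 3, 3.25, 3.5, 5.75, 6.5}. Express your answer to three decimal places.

0.459

Subinterval widths: 1, 0.25, 0.25, 2.25, 0.75.
Right endpoints: 3, 3.25, 3.5, 5.75, 6.5.
f(3) = 0.125, f(3.25) = 4/33, f(3.5) = 2/17, f(5.75) = 4/43, f(6.5) = 2/23.
Sum = Σ Δx_i · f(x_i).
Sum ≈ 0.459.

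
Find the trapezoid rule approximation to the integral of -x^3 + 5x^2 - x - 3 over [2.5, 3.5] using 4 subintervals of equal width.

11.625

Δx = (3.5 − 2.5)/4 = 0.25.
f(2.5) = 10.125, f(2.75) = 11.265625, f(3) = 12, f(3.25) = 12.234375, f(3.5) = 11.875.
T_4 = (Δx/2)·[f(x_0) + 2f(x_1) + 2f(x_2) + 2f(x_3) + f(x_4)].
Sum = 11.625.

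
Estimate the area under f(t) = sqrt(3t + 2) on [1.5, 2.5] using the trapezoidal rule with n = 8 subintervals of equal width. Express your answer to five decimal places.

Δt = (2.5 − 1.5)/8 = 0.125.
f(1.5) ≈ 2.54951, f(1.625) ≈ 2.62202, f(1.75) ≈ 2.69258, f(1.875) ≈ 2.76134, f(2) ≈ 2.82843, f(2.125) ≈ 2.89396, f(2.25) ≈ 2.95804, f(2.375) ≈ 3.02076, f(2.5) ≈ 3.08221.
T_8 = (Δt/2)·[f(t_0) + 2f(t_1) + ... + 2f(t_{7}) + f(t_8)].
Sum ≈ 2.82412.

2.82412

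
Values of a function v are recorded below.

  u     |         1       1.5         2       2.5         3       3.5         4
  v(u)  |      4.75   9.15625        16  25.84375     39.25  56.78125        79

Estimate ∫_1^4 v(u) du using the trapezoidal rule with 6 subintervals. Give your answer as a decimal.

94.453125

Δu = 0.5.
T_6 = (0.5/2)·[4.75 + 2·9.15625 + 2·16 + 2·25.84375 + 2·39.25 + 2·56.78125 + 79] = 94.453125.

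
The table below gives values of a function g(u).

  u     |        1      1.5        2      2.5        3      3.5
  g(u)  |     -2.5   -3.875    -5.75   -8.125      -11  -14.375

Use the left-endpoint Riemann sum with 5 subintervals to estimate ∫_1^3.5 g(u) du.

-15.625

Δu = 0.5.
Sum = 0.5·[(-2.5) + (-3.875) + (-5.75) + (-8.125) + (-11)] = -15.625.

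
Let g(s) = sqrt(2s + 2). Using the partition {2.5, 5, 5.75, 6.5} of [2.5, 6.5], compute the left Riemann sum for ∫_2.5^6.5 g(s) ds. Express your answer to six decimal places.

Subinterval widths: 2.5, 0.75, 0.75.
Left endpoints: 2.5, 5, 5.75.
g(2.5) ≈ 2.645751, g(5) ≈ 3.464102, g(5.75) ≈ 3.674235.
Sum = Σ Δs_i · g(s_i).
Sum ≈ 11.968130.

11.968130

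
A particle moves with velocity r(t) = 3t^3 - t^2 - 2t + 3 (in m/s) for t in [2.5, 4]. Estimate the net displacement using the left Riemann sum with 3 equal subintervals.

Δt = (4 − 2.5)/3 = 0.5.
Left endpoints: 2.5, 3, 3.5.
r(2.5) = 38.625, r(3) = 69, r(3.5) = 112.375.
Sum = Δt · [r(2.5) + r(3) + r(3.5)].
Sum = 110.

110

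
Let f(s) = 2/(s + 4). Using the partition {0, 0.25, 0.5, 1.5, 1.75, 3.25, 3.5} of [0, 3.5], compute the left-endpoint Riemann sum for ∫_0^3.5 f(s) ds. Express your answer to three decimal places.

1.369

Subinterval widths: 0.25, 0.25, 1, 0.25, 1.5, 0.25.
Left endpoints: 0, 0.25, 0.5, 1.5, 1.75, 3.25.
f(0) = 0.5, f(0.25) = 8/17, f(0.5) = 4/9, f(1.5) = 4/11, f(1.75) = 8/23, f(3.25) = 8/29.
Sum = Σ Δs_i · f(s_i).
Sum ≈ 1.369.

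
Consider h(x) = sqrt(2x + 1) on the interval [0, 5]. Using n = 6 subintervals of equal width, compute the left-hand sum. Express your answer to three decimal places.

Δx = (5 − 0)/6 = 5/6.
Left endpoints: 0, 5/6, 5/3, 2.5, 10/3, 25/6.
h(0) ≈ 1.000, h(5/6) ≈ 1.633, h(5/3) ≈ 2.082, h(2.5) ≈ 2.449, h(10/3) ≈ 2.769, h(25/6) ≈ 3.055.
Sum = Δx · [h(0) + h(5/6) + h(5/3) + ...].
Sum ≈ 10.823.

10.823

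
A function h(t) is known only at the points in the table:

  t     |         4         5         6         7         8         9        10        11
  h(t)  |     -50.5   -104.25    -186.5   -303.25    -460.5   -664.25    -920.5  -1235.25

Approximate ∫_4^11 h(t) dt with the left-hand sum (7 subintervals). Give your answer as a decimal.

Δt = 1.
Sum = 1·[(-50.5) + (-104.25) + (-186.5) + (-303.25) + (-460.5) + (-664.25) + (-920.5)] = -2689.75.

-2689.75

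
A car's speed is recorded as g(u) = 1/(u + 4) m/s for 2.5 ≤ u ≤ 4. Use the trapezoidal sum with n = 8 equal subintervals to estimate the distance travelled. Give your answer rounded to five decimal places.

0.20766

Δu = (4 − 2.5)/8 = 0.1875.
g(2.5) = 2/13, g(2.6875) = 16/107, g(2.875) = 8/55, g(3.0625) = 16/113, g(3.25) = 4/29, g(3.4375) = 16/119, g(3.625) = 8/61, g(3.8125) = 0.128, g(4) = 0.125.
T_8 = (Δu/2)·[g(u_0) + 2g(u_1) + ... + 2g(u_{7}) + g(u_8)].
Sum ≈ 0.20766.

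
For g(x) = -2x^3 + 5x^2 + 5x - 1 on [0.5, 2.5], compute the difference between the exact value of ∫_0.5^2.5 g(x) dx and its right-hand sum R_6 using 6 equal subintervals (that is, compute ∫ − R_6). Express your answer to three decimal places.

Exact integral: ∫_0.5^2.5 g(x) dx ≈ 19.33333.
R_6 ≈ 20.68519.
Error ≈ 19.33333 − 20.68519 ≈ -1.352.

-1.352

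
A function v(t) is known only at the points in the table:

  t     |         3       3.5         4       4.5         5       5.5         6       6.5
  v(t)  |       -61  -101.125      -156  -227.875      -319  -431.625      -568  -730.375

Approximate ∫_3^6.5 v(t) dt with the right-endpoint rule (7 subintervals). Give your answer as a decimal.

Δt = 0.5.
Sum = 0.5·[(-101.125) + (-156) + (-227.875) + (-319) + (-431.625) + (-568) + (-730.375)] = -1267.

-1267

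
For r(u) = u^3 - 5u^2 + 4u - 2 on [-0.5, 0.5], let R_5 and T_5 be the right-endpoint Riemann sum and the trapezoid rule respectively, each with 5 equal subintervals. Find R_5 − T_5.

0.425

R_5 = -2.025.
T_5 = -2.45.
R_5 − T_5 = 0.425.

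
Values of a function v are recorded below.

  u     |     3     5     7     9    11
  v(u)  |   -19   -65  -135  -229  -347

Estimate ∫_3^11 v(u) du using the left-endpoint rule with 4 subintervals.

-896

Δu = 2.
Sum = 2·[(-19) + (-65) + (-135) + (-229)] = -896.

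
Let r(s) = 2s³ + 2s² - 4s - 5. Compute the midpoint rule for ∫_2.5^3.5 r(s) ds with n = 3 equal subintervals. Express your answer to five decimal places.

56.48148

Δs = (3.5 − 2.5)/3 = 1/3.
Midpoints: 8/3, 3, 10/3.
r(8/3) = 985/27, r(3) = 55, r(10/3) = 2105/27.
Sum = Δs · [r(8/3) + r(3) + r(10/3)].
Sum ≈ 56.48148.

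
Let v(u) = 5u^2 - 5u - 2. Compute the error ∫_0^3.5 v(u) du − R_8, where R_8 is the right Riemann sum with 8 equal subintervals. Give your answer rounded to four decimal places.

-10.1286

Exact integral: ∫_0^3.5 v(u) du ≈ 33.833333.
R_8 ≈ 43.961914.
Error ≈ 33.833333 − 43.961914 ≈ -10.1286.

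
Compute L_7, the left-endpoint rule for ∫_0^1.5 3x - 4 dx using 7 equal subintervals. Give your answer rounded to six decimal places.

-3.107143

Δx = (1.5 − 0)/7 = 3/14.
Left endpoints: 0, 3/14, 3/7, 9/14, 6/7, 15/14, 9/7.
f(0) = -4, f(3/14) = -47/14, f(3/7) = -19/7, f(9/14) = -29/14, f(6/7) = -10/7, f(15/14) = -11/14, f(9/7) = -1/7.
Sum = Δx · [f(0) + f(3/14) + f(3/7) + ...].
Sum ≈ -3.107143.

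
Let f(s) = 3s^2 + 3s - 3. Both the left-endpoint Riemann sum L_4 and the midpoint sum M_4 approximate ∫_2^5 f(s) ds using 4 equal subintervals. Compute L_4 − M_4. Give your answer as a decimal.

L_4 = 113.34375.
M_4 = 139.078125.
L_4 − M_4 = -25.734375.

-25.734375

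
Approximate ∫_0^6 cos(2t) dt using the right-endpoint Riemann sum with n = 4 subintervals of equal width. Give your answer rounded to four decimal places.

-0.1456

Δt = (6 − 0)/4 = 1.5.
Right endpoints: 1.5, 3, 4.5, 6.
f(1.5) ≈ -0.9900, f(3) ≈ 0.9602, f(4.5) ≈ -0.9111, f(6) ≈ 0.8439.
Sum = Δt · [f(1.5) + f(3) + f(4.5) + f(6)].
Sum ≈ -0.1456.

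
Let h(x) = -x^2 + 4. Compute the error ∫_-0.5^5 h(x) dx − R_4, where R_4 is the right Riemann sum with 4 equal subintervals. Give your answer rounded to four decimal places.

Exact integral: ∫_-0.5^5 h(x) dx ≈ -19.708333.
R_4 = -38.45703125.
Error ≈ -19.708333 − (-38.45703125) ≈ 18.7487.

18.7487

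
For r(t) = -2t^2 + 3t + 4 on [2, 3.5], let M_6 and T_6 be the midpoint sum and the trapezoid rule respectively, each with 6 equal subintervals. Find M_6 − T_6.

0.046875

M_6 = -4.859375.
T_6 = -4.90625.
M_6 − T_6 = 0.046875.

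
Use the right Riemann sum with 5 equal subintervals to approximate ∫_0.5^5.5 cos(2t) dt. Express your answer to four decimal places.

-0.8591

Δt = (5.5 − 0.5)/5 = 1.
Right endpoints: 1.5, 2.5, 3.5, 4.5, 5.5.
f(1.5) ≈ -0.9900, f(2.5) ≈ 0.2837, f(3.5) ≈ 0.7539, f(4.5) ≈ -0.9111, f(5.5) ≈ 0.0044.
Sum = Δt · [f(1.5) + f(2.5) + f(3.5) + f(4.5) + f(5.5)].
Sum ≈ -0.8591.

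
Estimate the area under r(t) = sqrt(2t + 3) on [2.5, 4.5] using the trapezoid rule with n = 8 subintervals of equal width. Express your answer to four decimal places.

Δt = (4.5 − 2.5)/8 = 0.25.
r(2.5) ≈ 2.8284, r(2.75) ≈ 2.9155, r(3) ≈ 3.0000, r(3.25) ≈ 3.0822, r(3.5) ≈ 3.1623, r(3.75) ≈ 3.2404, r(4) ≈ 3.3166, r(4.25) ≈ 3.3912, r(4.5) ≈ 3.4641.
T_8 = (Δt/2)·[r(t_0) + 2r(t_1) + ... + 2r(t_{7}) + r(t_8)].
Sum ≈ 6.3136.

6.3136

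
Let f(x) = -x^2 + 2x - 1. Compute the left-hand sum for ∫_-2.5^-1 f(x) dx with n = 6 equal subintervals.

Δx = (-1 − (-2.5))/6 = 0.25.
Left endpoints: -2.5, -2.25, -2, -1.75, -1.5, -1.25.
f(-2.5) = -12.25, f(-2.25) = -10.5625, f(-2) = -9, f(-1.75) = -7.5625, f(-1.5) = -6.25, f(-1.25) = -5.0625.
Sum = Δx · [f(-2.5) + f(-2.25) + f(-2) + ...].
Sum = -12.671875.

-12.671875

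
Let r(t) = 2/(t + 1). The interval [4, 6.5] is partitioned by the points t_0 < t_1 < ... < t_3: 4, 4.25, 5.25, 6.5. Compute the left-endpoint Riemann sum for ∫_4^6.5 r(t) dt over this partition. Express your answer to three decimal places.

Subinterval widths: 0.25, 1, 1.25.
Left endpoints: 4, 4.25, 5.25.
r(4) = 0.4, r(4.25) = 8/21, r(5.25) = 0.32.
Sum = Σ Δt_i · r(t_i).
Sum ≈ 0.881.

0.881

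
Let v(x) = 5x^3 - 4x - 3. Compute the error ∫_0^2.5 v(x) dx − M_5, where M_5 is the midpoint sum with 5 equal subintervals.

0.9765625

Exact integral: ∫_0^2.5 v(x) dx = 28.828125.
M_5 = 27.8515625.
Error = 28.828125 − 27.8515625 = 0.9765625.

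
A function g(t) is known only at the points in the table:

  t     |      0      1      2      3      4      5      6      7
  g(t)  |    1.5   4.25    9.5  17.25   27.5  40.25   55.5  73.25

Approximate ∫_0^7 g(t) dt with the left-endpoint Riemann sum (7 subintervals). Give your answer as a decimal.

Δt = 1.
Sum = 1·[1.5 + 4.25 + 9.5 + 17.25 + 27.5 + 40.25 + 55.5] = 155.75.

155.75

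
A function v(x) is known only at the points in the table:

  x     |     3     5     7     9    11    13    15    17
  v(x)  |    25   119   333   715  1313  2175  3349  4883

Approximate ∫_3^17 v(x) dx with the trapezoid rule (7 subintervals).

Δx = 2.
T_7 = (2/2)·[25 + 2·119 + 2·333 + 2·715 + 2·1313 + 2·2175 + 2·3349 + 4883] = 20916.

20916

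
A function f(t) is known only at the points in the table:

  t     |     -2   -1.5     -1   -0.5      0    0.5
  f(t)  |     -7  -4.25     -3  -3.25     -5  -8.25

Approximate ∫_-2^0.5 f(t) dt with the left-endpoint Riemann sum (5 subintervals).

Δt = 0.5.
Sum = 0.5·[(-7) + (-4.25) + (-3) + (-3.25) + (-5)] = -11.25.

-11.25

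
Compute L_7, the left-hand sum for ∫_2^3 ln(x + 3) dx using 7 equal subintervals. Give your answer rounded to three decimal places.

1.690

Δx = (3 − 2)/7 = 1/7.
Left endpoints: 2, 15/7, 16/7, 17/7, 18/7, 19/7, 20/7.
f(2) ≈ 1.609, f(15/7) ≈ 1.638, f(16/7) ≈ 1.665, f(17/7) ≈ 1.692, f(18/7) ≈ 1.718, f(19/7) ≈ 1.743, f(20/7) ≈ 1.768.
Sum = Δx · [f(2) + f(15/7) + f(16/7) + ...].
Sum ≈ 1.690.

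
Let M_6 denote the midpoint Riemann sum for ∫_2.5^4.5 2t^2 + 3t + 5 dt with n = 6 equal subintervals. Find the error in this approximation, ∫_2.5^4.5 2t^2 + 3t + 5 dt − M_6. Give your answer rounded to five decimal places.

Exact integral: ∫_2.5^4.5 f(t) dt ≈ 81.3333333.
M_6 ≈ 81.2962963.
Error ≈ 81.3333333 − 81.2962963 ≈ 0.03704.

0.03704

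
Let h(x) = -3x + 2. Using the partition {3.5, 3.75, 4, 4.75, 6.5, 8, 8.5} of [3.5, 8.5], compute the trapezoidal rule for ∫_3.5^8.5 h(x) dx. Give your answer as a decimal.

Subinterval widths: 0.25, 0.25, 0.75, 1.75, 1.5, 0.5.
h(3.5) = -8.5, h(3.75) = -9.25, h(4) = -10, h(4.75) = -12.25, h(6.5) = -17.5, h(8) = -22, h(8.5) = -23.5.
On each subinterval the trapezoid contributes (Δx_i/2)·[h(x_{i-1}) + h(x_i)].
Sum = -80.

-80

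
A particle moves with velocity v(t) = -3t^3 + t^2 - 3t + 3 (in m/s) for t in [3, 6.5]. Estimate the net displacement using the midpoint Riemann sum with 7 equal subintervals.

-1231.8359375

Δt = (6.5 − 3)/7 = 0.5.
Midpoints: 3.25, 3.75, 4.25, 4.75, 5.25, 5.75, 6.25.
v(3.25) = -99.171875, v(3.75) = -152.390625, v(4.25) = -221.984375, v(4.75) = -310.203125, v(5.25) = -419.296875, v(5.75) = -551.515625, v(6.25) = -709.109375.
Sum = Δt · [v(3.25) + v(3.75) + v(4.25) + ...].
Sum = -1231.8359375.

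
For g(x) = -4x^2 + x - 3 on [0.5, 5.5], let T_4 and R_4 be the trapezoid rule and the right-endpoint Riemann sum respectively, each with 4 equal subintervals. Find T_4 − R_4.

71.875

T_4 = -226.875.
R_4 = -298.75.
T_4 − R_4 = 71.875.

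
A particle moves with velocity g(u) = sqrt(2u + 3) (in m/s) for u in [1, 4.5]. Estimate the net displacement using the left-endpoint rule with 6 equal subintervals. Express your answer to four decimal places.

9.7670

Δu = (4.5 − 1)/6 = 7/12.
Left endpoints: 1, 19/12, 13/6, 2.75, 10/3, 47/12.
g(1) ≈ 2.2361, g(19/12) ≈ 2.4833, g(13/6) ≈ 2.7080, g(2.75) ≈ 2.9155, g(10/3) ≈ 3.1091, g(47/12) ≈ 3.2914.
Sum = Δu · [g(1) + g(19/12) + g(13/6) + ...].
Sum ≈ 9.7670.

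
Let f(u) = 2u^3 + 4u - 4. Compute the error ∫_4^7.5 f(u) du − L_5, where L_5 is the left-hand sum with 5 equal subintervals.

245.55125

Exact integral: ∫_4^7.5 f(u) du = 1520.53125.
L_5 = 1274.98.
Error = 1520.53125 − 1274.98 = 245.55125.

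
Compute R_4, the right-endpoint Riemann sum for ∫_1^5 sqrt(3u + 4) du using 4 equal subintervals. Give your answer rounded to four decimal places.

Δu = (5 − 1)/4 = 1.
Right endpoints: 2, 3, 4, 5.
f(2) ≈ 3.1623, f(3) ≈ 3.6056, f(4) ≈ 4.0000, f(5) ≈ 4.3589.
Sum = Δu · [f(2) + f(3) + f(4) + f(5)].
Sum ≈ 15.1267.

15.1267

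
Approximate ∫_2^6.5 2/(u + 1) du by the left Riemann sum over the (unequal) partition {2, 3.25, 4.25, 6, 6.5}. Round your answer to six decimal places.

2.113445

Subinterval widths: 1.25, 1, 1.75, 0.5.
Left endpoints: 2, 3.25, 4.25, 6.
f(2) = 2/3, f(3.25) = 8/17, f(4.25) = 8/21, f(6) = 2/7.
Sum = Σ Δu_i · f(u_i).
Sum ≈ 2.113445.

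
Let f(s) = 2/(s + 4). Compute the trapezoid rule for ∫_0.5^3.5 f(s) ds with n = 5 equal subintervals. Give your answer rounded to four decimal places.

1.0235

Δs = (3.5 − 0.5)/5 = 0.6.
f(0.5) = 4/9, f(1.1) = 20/51, f(1.7) = 20/57, f(2.3) = 20/63, f(2.9) = 20/69, f(3.5) = 4/15.
T_5 = (Δs/2)·[f(s_0) + 2f(s_1) + ... + 2f(s_{4}) + f(s_5)].
Sum ≈ 1.0235.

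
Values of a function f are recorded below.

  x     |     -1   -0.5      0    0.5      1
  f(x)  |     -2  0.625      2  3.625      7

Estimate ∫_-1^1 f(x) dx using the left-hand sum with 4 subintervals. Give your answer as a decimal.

Δx = 0.5.
Sum = 0.5·[(-2) + 0.625 + 2 + 3.625] = 2.125.

2.125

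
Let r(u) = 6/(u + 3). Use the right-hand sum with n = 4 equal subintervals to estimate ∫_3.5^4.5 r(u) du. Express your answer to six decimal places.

0.843404

Δu = (4.5 − 3.5)/4 = 0.25.
Right endpoints: 3.75, 4, 4.25, 4.5.
r(3.75) = 8/9, r(4) = 6/7, r(4.25) = 24/29, r(4.5) = 0.8.
Sum = Δu · [r(3.75) + r(4) + r(4.25) + r(4.5)].
Sum ≈ 0.843404.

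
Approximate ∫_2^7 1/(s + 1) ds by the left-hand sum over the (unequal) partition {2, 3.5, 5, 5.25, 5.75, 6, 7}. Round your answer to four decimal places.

Subinterval widths: 1.5, 1.5, 0.25, 0.5, 0.25, 1.
Left endpoints: 2, 3.5, 5, 5.25, 5.75, 6.
f(2) = 1/3, f(3.5) = 2/9, f(5) = 1/6, f(5.25) = 0.16, f(5.75) = 4/27, f(6) = 1/7.
Sum = Σ Δs_i · f(s_i).
Sum ≈ 1.1349.

1.1349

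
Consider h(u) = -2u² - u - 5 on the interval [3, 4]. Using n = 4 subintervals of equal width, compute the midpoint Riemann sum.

-33.15625

Δu = (4 − 3)/4 = 0.25.
Midpoints: 3.125, 3.375, 3.625, 3.875.
h(3.125) = -27.65625, h(3.375) = -31.15625, h(3.625) = -34.90625, h(3.875) = -38.90625.
Sum = Δu · [h(3.125) + h(3.375) + h(3.625) + h(3.875)].
Sum = -33.15625.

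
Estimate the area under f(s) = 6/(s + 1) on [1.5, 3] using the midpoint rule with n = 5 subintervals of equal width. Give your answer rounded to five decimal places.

2.81784

Δs = (3 − 1.5)/5 = 0.3.
Midpoints: 1.65, 1.95, 2.25, 2.55, 2.85.
f(1.65) = 120/53, f(1.95) = 120/59, f(2.25) = 24/13, f(2.55) = 120/71, f(2.85) = 120/77.
Sum = Δs · [f(1.65) + f(1.95) + f(2.25) + f(2.55) + f(2.85)].
Sum ≈ 2.81784.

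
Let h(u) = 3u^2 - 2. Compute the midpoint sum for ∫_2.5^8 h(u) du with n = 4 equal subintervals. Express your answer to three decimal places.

Δu = (8 − 2.5)/4 = 1.375.
Midpoints: 3.1875, 4.5625, 5.9375, 7.3125.
h(3.1875) = 28.48046875, h(4.5625) = 60.44921875, h(5.9375) = 103.76171875, h(7.3125) = 158.41796875.
Sum = Δu · [h(3.1875) + h(4.5625) + h(5.9375) + h(7.3125)].
Sum ≈ 482.775.

482.775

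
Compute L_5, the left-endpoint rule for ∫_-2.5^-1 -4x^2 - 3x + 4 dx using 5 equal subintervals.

-8.19

Δx = (-1 − (-2.5))/5 = 0.3.
Left endpoints: -2.5, -2.2, -1.9, -1.6, -1.3.
f(-2.5) = -13.5, f(-2.2) = -8.76, f(-1.9) = -4.74, f(-1.6) = -1.44, f(-1.3) = 1.14.
Sum = Δx · [f(-2.5) + f(-2.2) + f(-1.9) + f(-1.6) + f(-1.3)].
Sum = -8.19.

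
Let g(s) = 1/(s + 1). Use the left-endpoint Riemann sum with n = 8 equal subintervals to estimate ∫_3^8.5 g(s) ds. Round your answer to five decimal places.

Δs = (8.5 − 3)/8 = 0.6875.
Left endpoints: 3, 3.6875, 4.375, 5.0625, 5.75, 6.4375, 7.125, 7.8125.
g(3) = 0.25, g(3.6875) = 16/75, g(4.375) = 8/43, g(5.0625) = 16/97, g(5.75) = 4/27, g(6.4375) = 16/119, g(7.125) = 8/65, g(7.8125) = 16/141.
Sum = Δs · [g(3) + g(3.6875) + g(4.375) + ...].
Sum ≈ 0.91677.

0.91677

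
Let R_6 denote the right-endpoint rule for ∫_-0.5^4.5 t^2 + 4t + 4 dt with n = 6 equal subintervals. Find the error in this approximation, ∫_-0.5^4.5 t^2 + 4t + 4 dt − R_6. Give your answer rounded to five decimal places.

Exact integral: ∫_-0.5^4.5 f(t) dt ≈ 90.4166667.
R_6 ≈ 107.6620370.
Error ≈ 90.4166667 − 107.6620370 ≈ -17.24537.

-17.24537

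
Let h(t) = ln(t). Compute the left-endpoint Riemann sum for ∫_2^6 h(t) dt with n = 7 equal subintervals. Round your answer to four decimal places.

5.0413

Δt = (6 − 2)/7 = 4/7.
Left endpoints: 2, 18/7, 22/7, 26/7, 30/7, 34/7, 38/7.
h(2) ≈ 0.6931, h(18/7) ≈ 0.9445, h(22/7) ≈ 1.1451, h(26/7) ≈ 1.3122, h(30/7) ≈ 1.4553, h(34/7) ≈ 1.5805, h(38/7) ≈ 1.6917.
Sum = Δt · [h(2) + h(18/7) + h(22/7) + ...].
Sum ≈ 5.0413.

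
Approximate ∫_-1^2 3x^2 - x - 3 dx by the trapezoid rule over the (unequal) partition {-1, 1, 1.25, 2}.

2.71875

Subinterval widths: 2, 0.25, 0.75.
f(-1) = 1, f(1) = -1, f(1.25) = 0.4375, f(2) = 7.
On each subinterval the trapezoid contributes (Δx_i/2)·[f(x_{i-1}) + f(x_i)].
Sum = 2.71875.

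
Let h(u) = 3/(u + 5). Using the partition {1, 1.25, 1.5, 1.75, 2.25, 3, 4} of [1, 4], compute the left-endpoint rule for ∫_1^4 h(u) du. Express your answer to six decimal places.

1.267952

Subinterval widths: 0.25, 0.25, 0.25, 0.5, 0.75, 1.
Left endpoints: 1, 1.25, 1.5, 1.75, 2.25, 3.
h(1) = 0.5, h(1.25) = 0.48, h(1.5) = 6/13, h(1.75) = 4/9, h(2.25) = 12/29, h(3) = 0.375.
Sum = Σ Δu_i · h(u_i).
Sum ≈ 1.267952.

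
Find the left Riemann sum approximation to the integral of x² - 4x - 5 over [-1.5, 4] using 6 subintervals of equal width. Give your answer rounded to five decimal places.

-27.99016

Δx = (4 − (-1.5))/6 = 11/12.
Left endpoints: -1.5, -7/12, 1/3, 1.25, 13/6, 37/12.
f(-1.5) = 3.25, f(-7/12) = -335/144, f(1/3) = -56/9, f(1.25) = -8.4375, f(13/6) = -323/36, f(37/12) = -1127/144.
Sum = Δx · [f(-1.5) + f(-7/12) + f(1/3) + ...].
Sum ≈ -27.99016.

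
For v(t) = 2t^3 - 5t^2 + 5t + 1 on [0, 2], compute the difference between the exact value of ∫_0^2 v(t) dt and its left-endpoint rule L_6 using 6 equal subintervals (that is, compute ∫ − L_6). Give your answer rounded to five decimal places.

Exact integral: ∫_0^2 v(t) dt ≈ 6.6666667.
L_6 ≈ 5.7037037.
Error ≈ 6.6666667 − 5.7037037 ≈ 0.96296.

0.96296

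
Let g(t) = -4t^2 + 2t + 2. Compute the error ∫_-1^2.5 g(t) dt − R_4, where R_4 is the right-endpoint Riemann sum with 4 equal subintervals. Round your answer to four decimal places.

Exact integral: ∫_-1^2.5 g(t) dt ≈ -9.916667.
R_4 = -17.828125.
Error ≈ -9.916667 − (-17.828125) ≈ 7.9115.

7.9115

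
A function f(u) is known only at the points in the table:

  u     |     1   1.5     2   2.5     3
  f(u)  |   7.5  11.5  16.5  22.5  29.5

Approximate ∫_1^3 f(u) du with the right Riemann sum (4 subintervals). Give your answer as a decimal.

40

Δu = 0.5.
Sum = 0.5·[11.5 + 16.5 + 22.5 + 29.5] = 40.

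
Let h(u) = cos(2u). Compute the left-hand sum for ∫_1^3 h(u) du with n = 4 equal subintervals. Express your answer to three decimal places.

-0.888

Δu = (3 − 1)/4 = 0.5.
Left endpoints: 1, 1.5, 2, 2.5.
h(1) ≈ -0.416, h(1.5) ≈ -0.990, h(2) ≈ -0.654, h(2.5) ≈ 0.284.
Sum = Δu · [h(1) + h(1.5) + h(2) + h(2.5)].
Sum ≈ -0.888.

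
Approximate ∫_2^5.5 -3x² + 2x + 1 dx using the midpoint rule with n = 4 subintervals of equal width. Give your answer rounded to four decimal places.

Δx = (5.5 − 2)/4 = 0.875.
Midpoints: 2.4375, 3.3125, 4.1875, 5.0625.
f(2.4375) = -11.94921875, f(3.3125) = -25.29296875, f(4.1875) = -43.23046875, f(5.0625) = -65.76171875.
Sum = Δx · [f(2.4375) + f(3.3125) + f(4.1875) + f(5.0625)].
Sum ≈ -127.9551.

-127.9551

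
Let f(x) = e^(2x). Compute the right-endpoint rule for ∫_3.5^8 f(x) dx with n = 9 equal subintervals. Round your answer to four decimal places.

Δx = (8 − 3.5)/9 = 0.5.
Right endpoints: 4, 4.5, 5, 5.5, 6, 6.5, 7, 7.5, 8.
f(4) ≈ 2980.9580, f(4.5) ≈ 8103.0839, f(5) ≈ 22026.4658, f(5.5) ≈ 59874.1417, f(6) ≈ 162754.7914, f(6.5) ≈ 442413.3920, f(7) ≈ 1202604.2842, f(7.5) ≈ 3269017.3725, f(8) ≈ 8886110.5205.
Sum = Δx · [f(4) + f(4.5) + f(5) + ...].
Sum ≈ 7027942.5050.

7027942.5050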